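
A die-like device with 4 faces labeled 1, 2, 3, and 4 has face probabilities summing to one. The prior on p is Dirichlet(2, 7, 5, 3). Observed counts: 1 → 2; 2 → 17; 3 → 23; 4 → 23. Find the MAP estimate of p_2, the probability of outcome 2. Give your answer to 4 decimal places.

The posterior is Dirichlet(αᵢ + nᵢ) = Dirichlet(4, 24, 28, 26).
For a Dirichlet(a₁,…,a_K) with all aᵢ > 1, the mode has j-th component (aⱼ − 1)/(Σaᵢ − K).
Here Σaᵢ = 82 and K = 4, so p_2 = (24 − 1)/(82 − 4) = 23/78 ≈ 0.2949.

MAP estimate: 0.2949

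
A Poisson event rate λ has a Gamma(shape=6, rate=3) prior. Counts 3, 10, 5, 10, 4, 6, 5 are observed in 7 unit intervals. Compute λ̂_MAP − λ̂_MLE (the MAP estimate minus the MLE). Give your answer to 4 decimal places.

MAP − MLE = -1.3429

Σxᵢ = 43. Posterior is Gamma(49, 10); MAP = (49−1)/10 = 48/10 ≈ 4.80000.
MLE = x̄ = 43/7 ≈ 6.14286.
Difference = 48/10 − 43/7 = -47/35 ≈ -1.3429.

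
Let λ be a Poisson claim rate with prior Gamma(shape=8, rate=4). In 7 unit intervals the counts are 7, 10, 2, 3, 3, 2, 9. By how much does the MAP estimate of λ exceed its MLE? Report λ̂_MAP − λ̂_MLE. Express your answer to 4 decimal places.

MAP − MLE = -1.2338

Σxᵢ = 36. Posterior is Gamma(44, 11); MAP = (44−1)/11 = 43/11 ≈ 3.90909.
MLE = x̄ = 36/7 ≈ 5.14286.
Difference = 43/11 − 36/7 = -95/77 ≈ -1.2338.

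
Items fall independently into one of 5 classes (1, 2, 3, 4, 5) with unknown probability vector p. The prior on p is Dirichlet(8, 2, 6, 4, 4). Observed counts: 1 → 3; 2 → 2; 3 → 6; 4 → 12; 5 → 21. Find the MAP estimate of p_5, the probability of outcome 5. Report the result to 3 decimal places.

MAP estimate: 0.381

The posterior is Dirichlet(αᵢ + nᵢ) = Dirichlet(11, 4, 12, 16, 25).
For a Dirichlet(a₁,…,a_K) with all aᵢ > 1, the mode has j-th component (aⱼ − 1)/(Σaᵢ − K).
Here Σaᵢ = 68 and K = 5, so p_5 = (25 − 1)/(68 − 5) = 24/63 ≈ 0.381.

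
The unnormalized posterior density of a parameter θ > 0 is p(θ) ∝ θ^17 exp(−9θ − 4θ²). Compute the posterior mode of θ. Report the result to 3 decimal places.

θ̂_MAP = 1.000

ℓ'(θ) = 17/θ − 9 − 8θ. Setting this to zero and multiplying by θ: 8θ² + 9θ − 17 = 0.
θ = (−9 + √(9² + 4·8·17)) / (2·8) = (−9 + √625) / 16 = (−9 + 25)/16 = 1.
ℓ''(θ) = −17/θ² − 8 < 0, confirming a maximum.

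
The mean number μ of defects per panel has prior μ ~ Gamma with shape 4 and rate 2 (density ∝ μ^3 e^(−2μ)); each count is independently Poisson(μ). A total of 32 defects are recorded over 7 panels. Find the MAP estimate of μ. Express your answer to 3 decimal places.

μ̂_MAP = 3.889

Σxᵢ = 32, n = 7.
Posterior ∝ μ^3e^(−2μ) · μ^32e^(−7μ) = μ^35e^(−9μ), i.e. Gamma(shape=36, rate=9).
The mode of a Gamma(a, b) with a ≥ 1 (shape–rate) is (a−1)/b = 35/9 ≈ 3.889.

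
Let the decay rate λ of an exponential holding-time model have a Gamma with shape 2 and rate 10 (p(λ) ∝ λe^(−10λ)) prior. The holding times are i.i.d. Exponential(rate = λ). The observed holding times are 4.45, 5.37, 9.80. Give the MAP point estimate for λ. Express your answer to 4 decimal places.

λ̂_MAP = 0.1350

The Exponential(rate=λ) likelihood is ∝ λ^n e^(−λΣtᵢ). Here n = 3 and Σtᵢ = 4.45 + 5.37 + 9.80 = 19.62.
Posterior ∝ λe^(−10λ) · λ^3e^(−19.62λ) = λ^4e^(−29.62λ), i.e. Gamma(5, 29.62).
Mode = (a−1)/b = 4/29.62 ≈ 0.1350.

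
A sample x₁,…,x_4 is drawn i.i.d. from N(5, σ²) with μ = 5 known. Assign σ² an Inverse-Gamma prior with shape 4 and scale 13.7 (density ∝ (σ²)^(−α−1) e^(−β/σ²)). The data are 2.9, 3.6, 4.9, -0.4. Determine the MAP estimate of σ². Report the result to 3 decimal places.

σ̂²_MAP = 4.496

Sum of squared deviations about the known mean: SS = (2.9−5)² + (3.6−5)² + (4.9−5)² + (-0.4−5)² = 35.54.
The Normal likelihood contributes (σ²)^(−n/2) exp(−SS/(2σ²)), so the posterior is Inverse-Gamma(α + n/2, β + SS/2) = Inverse-Gamma(6, 31.47).
The mode of Inverse-Gamma(a, b) is b/(a+1) = 31.47/7 ≈ 4.496.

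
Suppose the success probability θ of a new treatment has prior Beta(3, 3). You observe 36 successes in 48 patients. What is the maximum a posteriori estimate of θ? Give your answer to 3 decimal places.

θ̂_MAP = 0.731

Prior: Beta(3, 3).
Data: 36 successes in 48 trials. The binomial likelihood contributes θ^36(1−θ)^12, so the posterior is Beta(3+36, 3+12) = Beta(39, 15).
For Beta(a, b) with a, b > 1 the mode is (a−1)/(a+b−2) = 38/52 ≈ 0.731.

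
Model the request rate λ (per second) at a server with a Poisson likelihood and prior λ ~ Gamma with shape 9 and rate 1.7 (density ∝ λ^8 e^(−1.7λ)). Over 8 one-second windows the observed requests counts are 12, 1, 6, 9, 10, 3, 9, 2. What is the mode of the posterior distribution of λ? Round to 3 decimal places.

λ̂_MAP = 6.186

Σxᵢ = 12+1+6+9+10+3+9+2 = 52, with n = 8.
Posterior ∝ λ^8e^(−1.7λ) · λ^52e^(−8λ) = λ^60e^(−9.7λ), i.e. Gamma(shape=61, rate=9.7).
The mode of a Gamma(a, b) with a ≥ 1 (shape–rate) is (a−1)/b = 60/9.7 ≈ 6.186.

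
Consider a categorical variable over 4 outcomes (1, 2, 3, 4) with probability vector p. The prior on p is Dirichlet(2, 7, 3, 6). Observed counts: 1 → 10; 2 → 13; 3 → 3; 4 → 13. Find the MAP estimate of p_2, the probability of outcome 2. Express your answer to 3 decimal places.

The posterior is Dirichlet(αᵢ + nᵢ) = Dirichlet(12, 20, 6, 19).
For a Dirichlet(a₁,…,a_K) with all aᵢ > 1, the mode has j-th component (aⱼ − 1)/(Σaᵢ − K).
Here Σaᵢ = 57 and K = 4, so p_2 = (20 − 1)/(57 − 4) = 19/53 ≈ 0.358.

MAP estimate: 0.358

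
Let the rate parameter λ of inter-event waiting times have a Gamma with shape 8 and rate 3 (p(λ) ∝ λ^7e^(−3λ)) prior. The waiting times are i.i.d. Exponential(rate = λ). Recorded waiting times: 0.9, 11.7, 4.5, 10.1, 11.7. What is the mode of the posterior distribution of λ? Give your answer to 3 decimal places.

The Exponential(rate=λ) likelihood is ∝ λ^n e^(−λΣtᵢ). Here n = 5 and Σtᵢ = 0.9 + 11.7 + 4.5 + 10.1 + 11.7 = 38.9.
Posterior ∝ λ^7e^(−3λ) · λ^5e^(−38.9λ) = λ^12e^(−41.9λ), i.e. Gamma(13, 41.9).
Mode = (a−1)/b = 12/41.9 ≈ 0.286.

λ̂_MAP = 0.286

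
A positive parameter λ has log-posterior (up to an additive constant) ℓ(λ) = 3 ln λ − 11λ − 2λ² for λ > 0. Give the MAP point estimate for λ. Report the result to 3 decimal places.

λ̂_MAP = 0.250

ℓ'(λ) = 3/λ − 11 − 4λ. Setting this to zero and multiplying by λ: 4λ² + 11λ − 3 = 0.
λ = (−11 + √(11² + 4·4·3)) / (2·4) = (−11 + √169) / 8 = (−11 + 13)/8 = 1/4.
ℓ''(λ) = −3/λ² − 4 < 0, confirming a maximum.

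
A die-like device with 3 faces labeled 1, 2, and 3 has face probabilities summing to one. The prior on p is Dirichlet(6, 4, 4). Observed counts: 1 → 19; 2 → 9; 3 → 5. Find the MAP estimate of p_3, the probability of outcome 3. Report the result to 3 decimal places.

MAP estimate: 0.182

The posterior is Dirichlet(αᵢ + nᵢ) = Dirichlet(25, 13, 9).
For a Dirichlet(a₁,…,a_K) with all aᵢ > 1, the mode has j-th component (aⱼ − 1)/(Σaᵢ − K).
Here Σaᵢ = 47 and K = 3, so p_3 = (9 − 1)/(47 − 3) = 8/44 ≈ 0.182.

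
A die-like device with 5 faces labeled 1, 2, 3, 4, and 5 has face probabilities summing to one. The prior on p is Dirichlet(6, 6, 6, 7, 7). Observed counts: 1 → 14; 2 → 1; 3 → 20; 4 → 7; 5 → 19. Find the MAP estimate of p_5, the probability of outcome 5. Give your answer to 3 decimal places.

MAP estimate: 0.284

The posterior is Dirichlet(αᵢ + nᵢ) = Dirichlet(20, 7, 26, 14, 26).
For a Dirichlet(a₁,…,a_K) with all aᵢ > 1, the mode has j-th component (aⱼ − 1)/(Σaᵢ − K).
Here Σaᵢ = 93 and K = 5, so p_5 = (26 − 1)/(93 − 5) = 25/88 ≈ 0.284.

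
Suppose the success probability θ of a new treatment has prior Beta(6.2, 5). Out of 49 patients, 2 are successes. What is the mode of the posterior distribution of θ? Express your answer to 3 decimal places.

θ̂_MAP = 0.124

Prior: Beta(6.2, 5).
Data: 2 successes in 49 trials. The binomial likelihood contributes θ^2(1−θ)^47, so the posterior is Beta(6.2+2, 5+47) = Beta(8.2, 52).
For Beta(a, b) with a, b > 1 the mode is (a−1)/(a+b−2) = 7.2/58.2 ≈ 0.124.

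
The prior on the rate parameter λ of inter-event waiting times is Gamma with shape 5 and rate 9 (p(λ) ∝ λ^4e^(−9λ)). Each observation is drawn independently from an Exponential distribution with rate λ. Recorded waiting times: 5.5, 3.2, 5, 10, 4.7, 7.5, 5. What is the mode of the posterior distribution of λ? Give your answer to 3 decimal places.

The Exponential(rate=λ) likelihood is ∝ λ^n e^(−λΣtᵢ). Here n = 7 and Σtᵢ = 5.5 + 3.2 + 5 + 10 + 4.7 + 7.5 + 5 = 40.9.
Posterior ∝ λ^4e^(−9λ) · λ^7e^(−40.9λ) = λ^11e^(−49.9λ), i.e. Gamma(12, 49.9).
Mode = (a−1)/b = 11/49.9 ≈ 0.220.

λ̂_MAP = 0.220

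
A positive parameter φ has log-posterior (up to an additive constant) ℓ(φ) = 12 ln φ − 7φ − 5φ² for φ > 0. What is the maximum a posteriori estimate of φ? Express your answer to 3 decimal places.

φ̂_MAP = 0.800

ℓ'(φ) = 12/φ − 7 − 10φ. Setting this to zero and multiplying by φ: 10φ² + 7φ − 12 = 0.
φ = (−7 + √(7² + 4·10·12)) / (2·10) = (−7 + √529) / 20 = (−7 + 23)/20 = 4/5.
ℓ''(φ) = −12/φ² − 10 < 0, confirming a maximum.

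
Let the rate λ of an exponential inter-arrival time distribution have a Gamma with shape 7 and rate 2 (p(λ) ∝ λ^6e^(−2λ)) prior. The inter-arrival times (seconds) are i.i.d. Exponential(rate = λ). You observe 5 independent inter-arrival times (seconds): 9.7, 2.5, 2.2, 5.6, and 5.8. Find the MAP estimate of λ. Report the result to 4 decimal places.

λ̂_MAP = 0.3957

The Exponential(rate=λ) likelihood is ∝ λ^n e^(−λΣtᵢ). Here n = 5 and Σtᵢ = 9.7 + 2.5 + 2.2 + 5.6 + 5.8 = 25.8.
Posterior ∝ λ^6e^(−2λ) · λ^5e^(−25.8λ) = λ^11e^(−27.8λ), i.e. Gamma(12, 27.8).
Mode = (a−1)/b = 11/27.8 ≈ 0.3957.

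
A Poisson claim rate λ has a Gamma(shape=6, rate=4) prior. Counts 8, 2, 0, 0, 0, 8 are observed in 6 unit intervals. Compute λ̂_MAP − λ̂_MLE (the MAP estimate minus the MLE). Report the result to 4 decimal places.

MAP − MLE = -0.7000

Σxᵢ = 18. Posterior is Gamma(24, 10); MAP = (24−1)/10 = 23/10 ≈ 2.30000.
MLE = x̄ = 18/6 ≈ 3.00000.
Difference = 23/10 − 18/6 = -7/10 ≈ -0.7000.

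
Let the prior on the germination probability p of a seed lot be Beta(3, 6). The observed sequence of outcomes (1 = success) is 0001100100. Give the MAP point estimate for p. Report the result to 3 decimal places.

Prior: Beta(3, 6).
Data: 3 successes in 10 trials (from the sequence). The binomial likelihood contributes p^3(1−p)^7, so the posterior is Beta(3+3, 6+7) = Beta(6, 13).
For Beta(a, b) with a, b > 1 the mode is (a−1)/(a+b−2) = 5/17 ≈ 0.294.

p̂_MAP = 0.294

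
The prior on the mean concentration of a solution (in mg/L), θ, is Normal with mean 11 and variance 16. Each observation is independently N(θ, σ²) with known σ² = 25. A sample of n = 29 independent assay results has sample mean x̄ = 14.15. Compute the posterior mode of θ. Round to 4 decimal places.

n = 29, x̄ = 14.15.
For a Normal prior and Normal likelihood with known variance, the posterior is Normal; its mode equals its mean, the precision-weighted average.
Prior precision 1/σ₀² = 1/16 = 0.0625; data precision n/σ² = 29/25 = 1.16.
θ̂ = (0.0625·11 + 1.16·14.15) / (0.0625 + 1.16) = 17.1015/1.2225 = 11401/815 ≈ 13.9890.

θ̂_MAP = 13.9890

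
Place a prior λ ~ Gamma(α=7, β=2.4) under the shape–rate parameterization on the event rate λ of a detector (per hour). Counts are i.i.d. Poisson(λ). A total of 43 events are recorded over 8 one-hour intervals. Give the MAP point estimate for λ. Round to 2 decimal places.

Σxᵢ = 43, n = 8.
Posterior ∝ λ^6e^(−2.4λ) · λ^43e^(−8λ) = λ^49e^(−10.4λ), i.e. Gamma(shape=50, rate=10.4).
The mode of a Gamma(a, b) with a ≥ 1 (shape–rate) is (a−1)/b = 49/10.4 ≈ 4.71.

λ̂_MAP = 4.71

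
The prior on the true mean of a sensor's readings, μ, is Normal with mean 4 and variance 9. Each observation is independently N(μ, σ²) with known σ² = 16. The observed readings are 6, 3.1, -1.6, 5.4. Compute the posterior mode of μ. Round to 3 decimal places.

μ̂_MAP = 3.463

n = 4; x̄ = (6 + 3.1 + (-1.6) + 5.4)/4 = 12.9/4 = 3.225.
For a Normal prior and Normal likelihood with known variance, the posterior is Normal; its mode equals its mean, the precision-weighted average.
Prior precision 1/σ₀² = 1/9; data precision n/σ² = 4/16 = 0.25.
μ̂ = ((1/9)·4 + 0.25·3.225) / (1/9 + 0.25) = (1801/1440)/(13/36) = 1801/520 ≈ 3.463.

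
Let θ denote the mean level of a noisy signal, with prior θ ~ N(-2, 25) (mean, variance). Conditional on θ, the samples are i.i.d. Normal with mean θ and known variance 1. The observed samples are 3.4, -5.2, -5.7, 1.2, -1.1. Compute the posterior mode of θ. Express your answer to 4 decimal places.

θ̂_MAP = -1.4841

n = 5; x̄ = (3.4 + (-5.2) + (-5.7) + 1.2 + (-1.1))/5 = -7.4/5 = -1.48.
For a Normal prior and Normal likelihood with known variance, the posterior is Normal; its mode equals its mean, the precision-weighted average.
Prior precision 1/σ₀² = 1/25 = 0.04; data precision n/σ² = 5/1 = 5.
θ̂ = (0.04·(-2) + 5·(-1.48)) / (0.04 + 5) = (-7.48)/5.04 = -187/126 ≈ -1.4841.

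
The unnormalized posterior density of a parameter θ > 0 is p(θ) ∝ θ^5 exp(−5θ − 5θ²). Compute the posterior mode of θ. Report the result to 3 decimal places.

θ̂_MAP = 0.500

ℓ'(θ) = 5/θ − 5 − 10θ. Setting this to zero and multiplying by θ: 10θ² + 5θ − 5 = 0.
θ = (−5 + √(5² + 4·10·5)) / (2·10) = (−5 + √225) / 20 = (−5 + 15)/20 = 1/2.
ℓ''(θ) = −5/θ² − 10 < 0, confirming a maximum.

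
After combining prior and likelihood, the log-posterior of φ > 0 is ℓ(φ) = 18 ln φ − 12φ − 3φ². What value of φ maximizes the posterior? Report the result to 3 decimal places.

ℓ'(φ) = 18/φ − 12 − 6φ. Setting this to zero and multiplying by φ: 6φ² + 12φ − 18 = 0.
φ = (−12 + √(12² + 4·6·18)) / (2·6) = (−12 + √576) / 12 = (−12 + 24)/12 = 1.
ℓ''(φ) = −18/φ² − 6 < 0, confirming a maximum.

φ̂_MAP = 1.000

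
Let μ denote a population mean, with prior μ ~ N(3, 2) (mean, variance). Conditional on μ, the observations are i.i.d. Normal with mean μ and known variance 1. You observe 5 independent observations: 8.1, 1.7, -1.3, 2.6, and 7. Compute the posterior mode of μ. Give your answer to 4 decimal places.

n = 5; x̄ = (8.1 + 1.7 + (-1.3) + 2.6 + 7)/5 = 18.1/5 = 3.62.
For a Normal prior and Normal likelihood with known variance, the posterior is Normal; its mode equals its mean, the precision-weighted average.
Prior precision 1/σ₀² = 1/2 = 0.5; data precision n/σ² = 5/1 = 5.
μ̂ = (0.5·3 + 5·3.62) / (0.5 + 5) = 19.6/5.5 = 196/55 ≈ 3.5636.

μ̂_MAP = 3.5636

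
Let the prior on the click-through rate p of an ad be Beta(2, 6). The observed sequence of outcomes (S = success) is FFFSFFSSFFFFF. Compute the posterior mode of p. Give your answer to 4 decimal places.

p̂_MAP = 0.2105

Prior: Beta(2, 6).
Data: 3 successes in 13 trials (from the sequence). The binomial likelihood contributes p^3(1−p)^10, so the posterior is Beta(2+3, 6+10) = Beta(5, 16).
For Beta(a, b) with a, b > 1 the mode is (a−1)/(a+b−2) = 4/19 ≈ 0.2105.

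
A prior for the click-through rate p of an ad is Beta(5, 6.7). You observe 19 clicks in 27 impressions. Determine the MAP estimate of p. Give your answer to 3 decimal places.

p̂_MAP = 0.627

Prior: Beta(5, 6.7).
Data: 19 successes in 27 trials. The binomial likelihood contributes p^19(1−p)^8, so the posterior is Beta(5+19, 6.7+8) = Beta(24, 14.7).
For Beta(a, b) with a, b > 1 the mode is (a−1)/(a+b−2) = 23/36.7 ≈ 0.627.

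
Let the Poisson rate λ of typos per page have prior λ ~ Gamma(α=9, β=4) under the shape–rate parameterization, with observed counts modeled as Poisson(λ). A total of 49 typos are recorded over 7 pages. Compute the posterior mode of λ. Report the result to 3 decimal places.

Σxᵢ = 49, n = 7.
Posterior ∝ λ^8e^(−4λ) · λ^49e^(−7λ) = λ^57e^(−11λ), i.e. Gamma(shape=58, rate=11).
The mode of a Gamma(a, b) with a ≥ 1 (shape–rate) is (a−1)/b = 57/11 ≈ 5.182.

λ̂_MAP = 5.182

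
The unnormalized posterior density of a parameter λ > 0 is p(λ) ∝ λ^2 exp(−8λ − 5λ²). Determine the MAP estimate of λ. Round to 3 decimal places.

ℓ'(λ) = 2/λ − 8 − 10λ. Setting this to zero and multiplying by λ: 10λ² + 8λ − 2 = 0.
λ = (−8 + √(8² + 4·10·2)) / (2·10) = (−8 + √144) / 20 = (−8 + 12)/20 = 1/5.
ℓ''(λ) = −2/λ² − 10 < 0, confirming a maximum.

λ̂_MAP = 0.200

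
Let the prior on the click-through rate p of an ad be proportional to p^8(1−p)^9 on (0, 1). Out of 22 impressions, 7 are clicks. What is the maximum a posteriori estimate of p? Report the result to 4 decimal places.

p̂_MAP = 0.3846

The prior density ∝ p^8(1−p)^9 is the kernel of Beta(9, 10).
Data: 7 successes in 22 trials. The binomial likelihood contributes p^7(1−p)^15, so the posterior is Beta(9+7, 10+15) = Beta(16, 25).
For Beta(a, b) with a, b > 1 the mode is (a−1)/(a+b−2) = 15/39 ≈ 0.3846.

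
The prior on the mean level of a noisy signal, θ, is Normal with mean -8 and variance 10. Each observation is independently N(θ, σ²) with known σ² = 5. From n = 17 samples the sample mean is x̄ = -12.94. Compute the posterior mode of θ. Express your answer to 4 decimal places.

θ̂_MAP = -12.7989

n = 17, x̄ = -12.94.
For a Normal prior and Normal likelihood with known variance, the posterior is Normal; its mode equals its mean, the precision-weighted average.
Prior precision 1/σ₀² = 1/10 = 0.1; data precision n/σ² = 17/5 = 3.4.
θ̂ = (0.1·(-8) + 3.4·(-12.94)) / (0.1 + 3.4) = (-44.796)/3.5 = -11199/875 ≈ -12.7989.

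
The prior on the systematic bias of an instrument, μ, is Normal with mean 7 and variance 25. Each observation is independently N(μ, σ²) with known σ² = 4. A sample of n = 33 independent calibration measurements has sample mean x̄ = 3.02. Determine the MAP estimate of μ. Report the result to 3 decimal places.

n = 33, x̄ = 3.02.
For a Normal prior and Normal likelihood with known variance, the posterior is Normal; its mode equals its mean, the precision-weighted average.
Prior precision 1/σ₀² = 1/25 = 0.04; data precision n/σ² = 33/4 = 8.25.
μ̂ = (0.04·7 + 8.25·3.02) / (0.04 + 8.25) = 25.195/8.29 = 5039/1658 ≈ 3.039.

μ̂_MAP = 3.039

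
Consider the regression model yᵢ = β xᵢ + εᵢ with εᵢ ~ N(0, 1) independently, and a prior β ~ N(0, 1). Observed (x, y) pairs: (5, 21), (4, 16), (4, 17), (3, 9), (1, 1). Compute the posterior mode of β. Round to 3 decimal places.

β̂_MAP = 3.897

log p(β | y) = −Σ(yᵢ − βxᵢ)²/(2·1) − β²/(2·1) + const.
Setting the derivative to zero: Σxᵢ(yᵢ − βxᵢ)/1 − β/1 = 0, so β = Σxᵢyᵢ / (Σxᵢ² + σ²/τ²).
Σxᵢyᵢ = 5·21 + 4·16 + 4·17 + 3·9 + 1·1 = 265; Σxᵢ² = 67; σ²/τ² = 1.
β̂_MAP = 265 / (67 + 1) = 265/68 ≈ 3.897.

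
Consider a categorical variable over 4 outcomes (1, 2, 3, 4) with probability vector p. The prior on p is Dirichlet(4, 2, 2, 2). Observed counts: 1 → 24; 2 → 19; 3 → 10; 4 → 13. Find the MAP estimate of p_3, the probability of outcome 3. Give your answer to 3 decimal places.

MAP estimate: 0.153

The posterior is Dirichlet(αᵢ + nᵢ) = Dirichlet(28, 21, 12, 15).
For a Dirichlet(a₁,…,a_K) with all aᵢ > 1, the mode has j-th component (aⱼ − 1)/(Σaᵢ − K).
Here Σaᵢ = 76 and K = 4, so p_3 = (12 − 1)/(76 − 4) = 11/72 ≈ 0.153.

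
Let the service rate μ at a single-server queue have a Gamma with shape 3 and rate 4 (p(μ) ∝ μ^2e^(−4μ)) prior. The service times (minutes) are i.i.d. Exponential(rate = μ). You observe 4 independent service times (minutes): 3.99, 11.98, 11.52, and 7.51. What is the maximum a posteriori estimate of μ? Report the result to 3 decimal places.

The Exponential(rate=μ) likelihood is ∝ μ^n e^(−μΣtᵢ). Here n = 4 and Σtᵢ = 3.99 + 11.98 + 11.52 + 7.51 = 35.
Posterior ∝ μ^2e^(−4μ) · μ^4e^(−35μ) = μ^6e^(−39μ), i.e. Gamma(7, 39).
Mode = (a−1)/b = 6/39 ≈ 0.154.

μ̂_MAP = 0.154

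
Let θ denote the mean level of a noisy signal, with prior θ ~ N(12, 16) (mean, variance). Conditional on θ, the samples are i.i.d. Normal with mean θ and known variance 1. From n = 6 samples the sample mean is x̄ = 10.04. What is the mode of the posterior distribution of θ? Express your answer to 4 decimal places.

n = 6, x̄ = 10.04.
For a Normal prior and Normal likelihood with known variance, the posterior is Normal; its mode equals its mean, the precision-weighted average.
Prior precision 1/σ₀² = 1/16 = 0.0625; data precision n/σ² = 6/1 = 6.
θ̂ = (0.0625·12 + 6·10.04) / (0.0625 + 6) = 60.99/6.0625 = 24396/2425 ≈ 10.0602.

θ̂_MAP = 10.0602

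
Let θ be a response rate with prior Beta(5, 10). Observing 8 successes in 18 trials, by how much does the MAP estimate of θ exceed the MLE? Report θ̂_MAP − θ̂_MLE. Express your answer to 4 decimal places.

Posterior is Beta(13, 20); MAP = (13−1)/(33−2) = 12/31 ≈ 0.38710.
MLE ignores the prior: θ̂_MLE = k/n = 8/18 ≈ 0.44444.
Difference = 12/31 − 8/18 = -16/279 ≈ -0.0573.

MAP − MLE = -0.0573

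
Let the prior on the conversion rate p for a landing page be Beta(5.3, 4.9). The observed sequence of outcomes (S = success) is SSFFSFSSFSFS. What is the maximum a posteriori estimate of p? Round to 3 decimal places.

p̂_MAP = 0.559

Prior: Beta(5.3, 4.9).
Data: 7 successes in 12 trials (from the sequence). The binomial likelihood contributes p^7(1−p)^5, so the posterior is Beta(5.3+7, 4.9+5) = Beta(12.3, 9.9).
For Beta(a, b) with a, b > 1 the mode is (a−1)/(a+b−2) = 11.3/20.2 ≈ 0.559.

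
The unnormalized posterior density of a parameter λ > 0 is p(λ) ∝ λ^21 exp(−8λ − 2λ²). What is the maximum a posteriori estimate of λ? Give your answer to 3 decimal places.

ℓ'(λ) = 21/λ − 8 − 4λ. Setting this to zero and multiplying by λ: 4λ² + 8λ − 21 = 0.
λ = (−8 + √(8² + 4·4·21)) / (2·4) = (−8 + √400) / 8 = (−8 + 20)/8 = 3/2.
ℓ''(λ) = −21/λ² − 4 < 0, confirming a maximum.

λ̂_MAP = 1.500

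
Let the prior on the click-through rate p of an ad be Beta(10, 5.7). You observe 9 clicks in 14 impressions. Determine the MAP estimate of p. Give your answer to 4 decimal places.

p̂_MAP = 0.6498

Prior: Beta(10, 5.7).
Data: 9 successes in 14 trials. The binomial likelihood contributes p^9(1−p)^5, so the posterior is Beta(10+9, 5.7+5) = Beta(19, 10.7).
For Beta(a, b) with a, b > 1 the mode is (a−1)/(a+b−2) = 18/27.7 ≈ 0.6498.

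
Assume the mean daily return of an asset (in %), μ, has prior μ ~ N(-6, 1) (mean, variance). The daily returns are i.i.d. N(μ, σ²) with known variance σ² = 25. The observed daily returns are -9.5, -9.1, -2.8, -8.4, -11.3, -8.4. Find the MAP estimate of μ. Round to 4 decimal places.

μ̂_MAP = -6.4355

n = 6; x̄ = ((-9.5) + (-9.1) + (-2.8) + (-8.4) + (-11.3) + (-8.4))/6 = -49.5/6 = -8.25.
For a Normal prior and Normal likelihood with known variance, the posterior is Normal; its mode equals its mean, the precision-weighted average.
Prior precision 1/σ₀² = 1/1 = 1; data precision n/σ² = 6/25 = 0.24.
μ̂ = (1·(-6) + 0.24·(-8.25)) / (1 + 0.24) = (-7.98)/1.24 = -399/62 ≈ -6.4355.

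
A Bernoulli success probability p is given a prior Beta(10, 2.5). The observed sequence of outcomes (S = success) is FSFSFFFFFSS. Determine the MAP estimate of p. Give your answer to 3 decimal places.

Prior: Beta(10, 2.5).
Data: 4 successes in 11 trials (from the sequence). The binomial likelihood contributes p^4(1−p)^7, so the posterior is Beta(10+4, 2.5+7) = Beta(14, 9.5).
For Beta(a, b) with a, b > 1 the mode is (a−1)/(a+b−2) = 13/21.5 ≈ 0.605.

p̂_MAP = 0.605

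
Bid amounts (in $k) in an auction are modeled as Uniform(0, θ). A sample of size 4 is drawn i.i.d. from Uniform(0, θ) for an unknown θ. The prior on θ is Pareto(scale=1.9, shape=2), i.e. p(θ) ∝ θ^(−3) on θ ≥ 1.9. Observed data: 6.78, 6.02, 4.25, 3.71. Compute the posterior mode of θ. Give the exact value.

θ̂_MAP = 6.78

The Uniform(0, θ) likelihood is θ^(−n) for θ ≥ max(xᵢ), zero otherwise. Here max(xᵢ) = 6.78.
Posterior ∝ θ^(−3) · θ^(−4) = θ^(−7) on θ ≥ max(1.9, 6.78) = 6.78.
This density is strictly decreasing in θ, so the posterior mode lies at the lower boundary of the support.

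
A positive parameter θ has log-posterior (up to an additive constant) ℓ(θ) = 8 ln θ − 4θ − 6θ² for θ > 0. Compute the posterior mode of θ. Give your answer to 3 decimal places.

ℓ'(θ) = 8/θ − 4 − 12θ. Setting this to zero and multiplying by θ: 12θ² + 4θ − 8 = 0.
θ = (−4 + √(4² + 4·12·8)) / (2·12) = (−4 + √400) / 24 = (−4 + 20)/24 = 2/3.
ℓ''(θ) = −8/θ² − 12 < 0, confirming a maximum.

θ̂_MAP = 0.667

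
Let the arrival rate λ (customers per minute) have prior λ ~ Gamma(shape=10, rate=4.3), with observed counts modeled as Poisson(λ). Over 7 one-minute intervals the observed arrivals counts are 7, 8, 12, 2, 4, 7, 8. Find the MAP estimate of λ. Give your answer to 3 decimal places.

Σxᵢ = 7+8+12+2+4+7+8 = 48, with n = 7.
Posterior ∝ λ^9e^(−4.3λ) · λ^48e^(−7λ) = λ^57e^(−11.3λ), i.e. Gamma(shape=58, rate=11.3).
The mode of a Gamma(a, b) with a ≥ 1 (shape–rate) is (a−1)/b = 57/11.3 ≈ 5.044.

λ̂_MAP = 5.044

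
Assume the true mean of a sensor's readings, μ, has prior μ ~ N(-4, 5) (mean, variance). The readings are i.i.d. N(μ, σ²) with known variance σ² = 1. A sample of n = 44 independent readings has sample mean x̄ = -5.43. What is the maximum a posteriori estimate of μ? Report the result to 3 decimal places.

n = 44, x̄ = -5.43.
For a Normal prior and Normal likelihood with known variance, the posterior is Normal; its mode equals its mean, the precision-weighted average.
Prior precision 1/σ₀² = 1/5 = 0.2; data precision n/σ² = 44/1 = 44.
μ̂ = (0.2·(-4) + 44·(-5.43)) / (0.2 + 44) = (-239.72)/44.2 = -461/85 ≈ -5.424.

μ̂_MAP = -5.424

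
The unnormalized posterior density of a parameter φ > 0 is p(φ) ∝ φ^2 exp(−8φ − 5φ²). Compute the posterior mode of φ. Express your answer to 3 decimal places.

φ̂_MAP = 0.200

ℓ'(φ) = 2/φ − 8 − 10φ. Setting this to zero and multiplying by φ: 10φ² + 8φ − 2 = 0.
φ = (−8 + √(8² + 4·10·2)) / (2·10) = (−8 + √144) / 20 = (−8 + 12)/20 = 1/5.
ℓ''(φ) = −2/φ² − 10 < 0, confirming a maximum.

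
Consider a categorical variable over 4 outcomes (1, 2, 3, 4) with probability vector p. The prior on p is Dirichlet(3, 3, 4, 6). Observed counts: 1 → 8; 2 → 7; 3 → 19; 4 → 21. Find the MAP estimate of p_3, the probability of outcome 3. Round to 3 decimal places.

MAP estimate: 0.328

The posterior is Dirichlet(αᵢ + nᵢ) = Dirichlet(11, 10, 23, 27).
For a Dirichlet(a₁,…,a_K) with all aᵢ > 1, the mode has j-th component (aⱼ − 1)/(Σaᵢ − K).
Here Σaᵢ = 71 and K = 4, so p_3 = (23 − 1)/(71 − 4) = 22/67 ≈ 0.328.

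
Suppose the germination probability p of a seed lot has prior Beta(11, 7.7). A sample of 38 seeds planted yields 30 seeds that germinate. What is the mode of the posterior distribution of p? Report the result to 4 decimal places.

p̂_MAP = 0.7313

Prior: Beta(11, 7.7).
Data: 30 successes in 38 trials. The binomial likelihood contributes p^30(1−p)^8, so the posterior is Beta(11+30, 7.7+8) = Beta(41, 15.7).
For Beta(a, b) with a, b > 1 the mode is (a−1)/(a+b−2) = 40/54.7 ≈ 0.7313.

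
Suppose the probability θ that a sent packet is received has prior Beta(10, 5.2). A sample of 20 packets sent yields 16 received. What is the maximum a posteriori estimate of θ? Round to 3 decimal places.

Prior: Beta(10, 5.2).
Data: 16 successes in 20 trials. The binomial likelihood contributes θ^16(1−θ)^4, so the posterior is Beta(10+16, 5.2+4) = Beta(26, 9.2).
For Beta(a, b) with a, b > 1 the mode is (a−1)/(a+b−2) = 25/33.2 ≈ 0.753.

θ̂_MAP = 0.753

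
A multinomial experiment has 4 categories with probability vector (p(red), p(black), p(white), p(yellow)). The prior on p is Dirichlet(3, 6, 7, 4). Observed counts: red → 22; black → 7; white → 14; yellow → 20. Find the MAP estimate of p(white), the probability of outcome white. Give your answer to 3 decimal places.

MAP estimate of p(white) = 0.253

The posterior is Dirichlet(αᵢ + nᵢ) = Dirichlet(25, 13, 21, 24).
For a Dirichlet(a₁,…,a_K) with all aᵢ > 1, the mode has j-th component (aⱼ − 1)/(Σaᵢ − K).
Here Σaᵢ = 83 and K = 4, so p(white) = (21 − 1)/(83 − 4) = 20/79 ≈ 0.253.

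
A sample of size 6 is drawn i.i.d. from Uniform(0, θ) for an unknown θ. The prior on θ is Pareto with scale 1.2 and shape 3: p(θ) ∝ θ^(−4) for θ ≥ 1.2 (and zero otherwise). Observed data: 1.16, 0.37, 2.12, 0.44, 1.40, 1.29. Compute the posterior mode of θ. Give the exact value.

θ̂_MAP = 2.12

The Uniform(0, θ) likelihood is θ^(−n) for θ ≥ max(xᵢ), zero otherwise. Here max(xᵢ) = 2.12.
Posterior ∝ θ^(−4) · θ^(−6) = θ^(−10) on θ ≥ max(1.2, 2.12) = 2.12.
This density is strictly decreasing in θ, so the posterior mode lies at the lower boundary of the support.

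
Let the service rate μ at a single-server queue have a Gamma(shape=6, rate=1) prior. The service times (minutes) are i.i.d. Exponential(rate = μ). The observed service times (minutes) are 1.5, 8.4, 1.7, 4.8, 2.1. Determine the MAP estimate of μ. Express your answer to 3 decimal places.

μ̂_MAP = 0.513

The Exponential(rate=μ) likelihood is ∝ μ^n e^(−μΣtᵢ). Here n = 5 and Σtᵢ = 1.5 + 8.4 + 1.7 + 4.8 + 2.1 = 18.5.
Posterior ∝ μ^5e^(−1μ) · μ^5e^(−18.5μ) = μ^10e^(−19.5μ), i.e. Gamma(11, 19.5).
Mode = (a−1)/b = 10/19.5 ≈ 0.513.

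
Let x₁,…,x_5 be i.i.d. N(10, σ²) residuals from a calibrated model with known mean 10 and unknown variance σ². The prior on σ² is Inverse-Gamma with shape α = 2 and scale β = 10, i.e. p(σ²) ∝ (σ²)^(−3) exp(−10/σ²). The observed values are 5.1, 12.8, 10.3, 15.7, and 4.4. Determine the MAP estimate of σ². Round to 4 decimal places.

σ̂²_MAP = 10.5264

Sum of squared deviations about the known mean: SS = (5.1−10)² + (12.8−10)² + (10.3−10)² + (15.7−10)² + (4.4−10)² = 95.79.
The Normal likelihood contributes (σ²)^(−n/2) exp(−SS/(2σ²)), so the posterior is Inverse-Gamma(α + n/2, β + SS/2) = Inverse-Gamma(4.5, 57.895).
The mode of Inverse-Gamma(a, b) is b/(a+1) = 57.895/5.5 ≈ 10.5264.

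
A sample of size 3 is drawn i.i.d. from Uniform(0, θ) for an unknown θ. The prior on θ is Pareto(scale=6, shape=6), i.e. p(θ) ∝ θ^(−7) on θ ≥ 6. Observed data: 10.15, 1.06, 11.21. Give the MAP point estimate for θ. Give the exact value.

The Uniform(0, θ) likelihood is θ^(−n) for θ ≥ max(xᵢ), zero otherwise. Here max(xᵢ) = 11.21.
Posterior ∝ θ^(−7) · θ^(−3) = θ^(−10) on θ ≥ max(6, 11.21) = 11.21.
This density is strictly decreasing in θ, so the posterior mode lies at the lower boundary of the support.

θ̂_MAP = 11.21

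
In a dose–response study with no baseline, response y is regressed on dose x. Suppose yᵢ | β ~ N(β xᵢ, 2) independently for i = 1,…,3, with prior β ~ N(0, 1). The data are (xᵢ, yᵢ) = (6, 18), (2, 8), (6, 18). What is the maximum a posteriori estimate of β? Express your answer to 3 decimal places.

log p(β | y) = −Σ(yᵢ − βxᵢ)²/(2·2) − β²/(2·1) + const.
Setting the derivative to zero: Σxᵢ(yᵢ − βxᵢ)/2 − β/1 = 0, so β = Σxᵢyᵢ / (Σxᵢ² + σ²/τ²).
Σxᵢyᵢ = 6·18 + 2·8 + 6·18 = 232; Σxᵢ² = 76; σ²/τ² = 2.
β̂_MAP = 232 / (76 + 2) = 232/78 ≈ 2.974.

β̂_MAP = 2.974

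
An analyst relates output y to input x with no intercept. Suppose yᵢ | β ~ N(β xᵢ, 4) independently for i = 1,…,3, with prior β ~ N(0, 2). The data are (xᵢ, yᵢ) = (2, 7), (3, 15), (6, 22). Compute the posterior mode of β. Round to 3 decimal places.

β̂_MAP = 3.745

log p(β | y) = −Σ(yᵢ − βxᵢ)²/(2·4) − β²/(2·2) + const.
Setting the derivative to zero: Σxᵢ(yᵢ − βxᵢ)/4 − β/2 = 0, so β = Σxᵢyᵢ / (Σxᵢ² + σ²/τ²).
Σxᵢyᵢ = 2·7 + 3·15 + 6·22 = 191; Σxᵢ² = 49; σ²/τ² = 2.
β̂_MAP = 191 / (49 + 2) = 191/51 ≈ 3.745.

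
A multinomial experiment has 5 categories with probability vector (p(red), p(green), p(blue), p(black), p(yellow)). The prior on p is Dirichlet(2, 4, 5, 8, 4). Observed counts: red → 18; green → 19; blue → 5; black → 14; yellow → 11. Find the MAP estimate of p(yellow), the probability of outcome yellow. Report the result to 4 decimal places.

The posterior is Dirichlet(αᵢ + nᵢ) = Dirichlet(20, 23, 10, 22, 15).
For a Dirichlet(a₁,…,a_K) with all aᵢ > 1, the mode has j-th component (aⱼ − 1)/(Σaᵢ − K).
Here Σaᵢ = 90 and K = 5, so p(yellow) = (15 − 1)/(90 − 5) = 14/85 ≈ 0.1647.

MAP estimate of p(yellow) = 0.1647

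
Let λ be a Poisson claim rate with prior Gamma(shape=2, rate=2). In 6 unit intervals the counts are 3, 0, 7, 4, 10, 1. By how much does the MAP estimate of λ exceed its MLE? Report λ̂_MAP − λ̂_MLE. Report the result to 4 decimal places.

MAP − MLE = -0.9167

Σxᵢ = 25. Posterior is Gamma(27, 8); MAP = (27−1)/8 = 26/8 ≈ 3.25000.
MLE = x̄ = 25/6 ≈ 4.16667.
Difference = 26/8 − 25/6 = -11/12 ≈ -0.9167.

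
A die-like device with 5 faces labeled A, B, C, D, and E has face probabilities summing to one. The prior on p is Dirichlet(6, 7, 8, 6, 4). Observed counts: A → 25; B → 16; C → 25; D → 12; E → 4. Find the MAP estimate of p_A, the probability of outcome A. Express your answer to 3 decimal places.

The posterior is Dirichlet(αᵢ + nᵢ) = Dirichlet(31, 23, 33, 18, 8).
For a Dirichlet(a₁,…,a_K) with all aᵢ > 1, the mode has j-th component (aⱼ − 1)/(Σaᵢ − K).
Here Σaᵢ = 113 and K = 5, so p_A = (31 − 1)/(113 − 5) = 30/108 ≈ 0.278.

MAP estimate of p_A = 0.278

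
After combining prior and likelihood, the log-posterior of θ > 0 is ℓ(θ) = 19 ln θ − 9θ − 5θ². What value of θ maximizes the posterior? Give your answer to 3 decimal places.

ℓ'(θ) = 19/θ − 9 − 10θ. Setting this to zero and multiplying by θ: 10θ² + 9θ − 19 = 0.
θ = (−9 + √(9² + 4·10·19)) / (2·10) = (−9 + √841) / 20 = (−9 + 29)/20 = 1.
ℓ''(θ) = −19/θ² − 10 < 0, confirming a maximum.

θ̂_MAP = 1.000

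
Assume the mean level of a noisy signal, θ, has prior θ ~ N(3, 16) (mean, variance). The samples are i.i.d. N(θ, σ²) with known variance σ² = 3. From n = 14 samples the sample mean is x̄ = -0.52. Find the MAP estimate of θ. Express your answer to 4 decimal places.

θ̂_MAP = -0.4735

n = 14, x̄ = -0.52.
For a Normal prior and Normal likelihood with known variance, the posterior is Normal; its mode equals its mean, the precision-weighted average.
Prior precision 1/σ₀² = 1/16 = 0.0625; data precision n/σ² = 14/3.
θ̂ = (0.0625·3 + (14/3)·(-0.52)) / (0.0625 + 14/3) = (-2687/1200)/(227/48) = -2687/5675 ≈ -0.4735.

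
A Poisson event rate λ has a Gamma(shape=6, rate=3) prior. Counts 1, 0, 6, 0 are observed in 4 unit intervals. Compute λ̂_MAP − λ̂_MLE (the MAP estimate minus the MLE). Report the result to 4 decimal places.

MAP − MLE = -0.0357

Σxᵢ = 7. Posterior is Gamma(13, 7); MAP = (13−1)/7 = 12/7 ≈ 1.71429.
MLE = x̄ = 7/4 ≈ 1.75000.
Difference = 12/7 − 7/4 = -1/28 ≈ -0.0357.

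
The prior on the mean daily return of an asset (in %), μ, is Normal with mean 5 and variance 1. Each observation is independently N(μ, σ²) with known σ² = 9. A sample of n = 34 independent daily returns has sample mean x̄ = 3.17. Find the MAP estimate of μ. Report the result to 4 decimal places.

μ̂_MAP = 3.5530

n = 34, x̄ = 3.17.
For a Normal prior and Normal likelihood with known variance, the posterior is Normal; its mode equals its mean, the precision-weighted average.
Prior precision 1/σ₀² = 1/1 = 1; data precision n/σ² = 34/9.
μ̂ = (1·5 + (34/9)·3.17) / (1 + 34/9) = (7639/450)/(43/9) = 7639/2150 ≈ 3.5530.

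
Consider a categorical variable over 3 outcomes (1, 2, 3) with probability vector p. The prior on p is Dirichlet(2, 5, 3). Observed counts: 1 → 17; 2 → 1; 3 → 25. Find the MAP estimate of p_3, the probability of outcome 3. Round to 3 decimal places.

MAP estimate: 0.540

The posterior is Dirichlet(αᵢ + nᵢ) = Dirichlet(19, 6, 28).
For a Dirichlet(a₁,…,a_K) with all aᵢ > 1, the mode has j-th component (aⱼ − 1)/(Σaᵢ − K).
Here Σaᵢ = 53 and K = 3, so p_3 = (28 − 1)/(53 − 3) = 27/50 ≈ 0.540.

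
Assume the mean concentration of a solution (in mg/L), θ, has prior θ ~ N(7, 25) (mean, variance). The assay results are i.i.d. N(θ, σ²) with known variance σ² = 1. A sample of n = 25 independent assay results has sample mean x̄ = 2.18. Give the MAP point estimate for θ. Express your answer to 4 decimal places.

n = 25, x̄ = 2.18.
For a Normal prior and Normal likelihood with known variance, the posterior is Normal; its mode equals its mean, the precision-weighted average.
Prior precision 1/σ₀² = 1/25 = 0.04; data precision n/σ² = 25/1 = 25.
θ̂ = (0.04·7 + 25·2.18) / (0.04 + 25) = 54.78/25.04 = 2739/1252 ≈ 2.1877.

θ̂_MAP = 2.1877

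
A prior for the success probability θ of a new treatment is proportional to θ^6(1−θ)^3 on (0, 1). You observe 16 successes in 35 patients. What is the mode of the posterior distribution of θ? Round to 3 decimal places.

The prior density ∝ θ^6(1−θ)^3 is the kernel of Beta(7, 4).
Data: 16 successes in 35 trials. The binomial likelihood contributes θ^16(1−θ)^19, so the posterior is Beta(7+16, 4+19) = Beta(23, 23).
For Beta(a, b) with a, b > 1 the mode is (a−1)/(a+b−2) = 22/44 ≈ 0.500.

θ̂_MAP = 0.500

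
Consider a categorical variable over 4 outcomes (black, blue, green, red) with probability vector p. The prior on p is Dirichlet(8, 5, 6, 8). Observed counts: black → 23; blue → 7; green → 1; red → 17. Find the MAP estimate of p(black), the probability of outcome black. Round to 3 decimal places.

The posterior is Dirichlet(αᵢ + nᵢ) = Dirichlet(31, 12, 7, 25).
For a Dirichlet(a₁,…,a_K) with all aᵢ > 1, the mode has j-th component (aⱼ − 1)/(Σaᵢ − K).
Here Σaᵢ = 75 and K = 4, so p(black) = (31 − 1)/(75 − 4) = 30/71 ≈ 0.423.

MAP estimate of p(black) = 0.423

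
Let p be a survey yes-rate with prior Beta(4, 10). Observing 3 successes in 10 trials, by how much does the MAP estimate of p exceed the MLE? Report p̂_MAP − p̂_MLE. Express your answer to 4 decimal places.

MAP − MLE = -0.0273

Posterior is Beta(7, 17); MAP = (7−1)/(24−2) = 6/22 ≈ 0.27273.
MLE ignores the prior: p̂_MLE = k/n = 3/10 ≈ 0.30000.
Difference = 6/22 − 3/10 = -3/110 ≈ -0.0273.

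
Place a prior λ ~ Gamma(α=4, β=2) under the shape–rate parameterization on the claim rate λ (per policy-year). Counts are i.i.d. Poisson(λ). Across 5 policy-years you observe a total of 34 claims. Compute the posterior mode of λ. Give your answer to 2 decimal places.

λ̂_MAP = 5.29

Σxᵢ = 34, n = 5.
Posterior ∝ λ^3e^(−2λ) · λ^34e^(−5λ) = λ^37e^(−7λ), i.e. Gamma(shape=38, rate=7).
The mode of a Gamma(a, b) with a ≥ 1 (shape–rate) is (a−1)/b = 37/7 ≈ 5.29.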